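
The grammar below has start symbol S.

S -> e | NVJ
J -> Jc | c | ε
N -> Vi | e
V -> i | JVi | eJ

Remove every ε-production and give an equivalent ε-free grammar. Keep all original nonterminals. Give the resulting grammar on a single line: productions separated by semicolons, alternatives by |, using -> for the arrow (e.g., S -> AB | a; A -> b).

S -> e | NV | NVJ; J -> c | Jc; N -> e | Vi; V -> e | i | Vi | eJ | JVi

Nullable set: {J}.
S -> NVJ: J nullable, giving NV | NVJ.
Drop J -> ε.
J -> Jc: J nullable, giving Jc | c.
V -> JVi: J nullable, giving JVi | Vi.
V -> eJ: J nullable, giving e | eJ.
Unchanged (no nullable symbols): S -> e; J -> c; N -> Vi; N -> e; V -> i.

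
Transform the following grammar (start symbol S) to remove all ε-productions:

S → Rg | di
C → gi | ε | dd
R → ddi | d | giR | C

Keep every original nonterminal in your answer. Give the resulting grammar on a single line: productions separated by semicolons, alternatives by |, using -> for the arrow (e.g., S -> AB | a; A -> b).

S -> g | Rg | di; C -> dd | gi; R -> C | d | gi | ddi | giR

Nullable set: {C, R}.
S -> Rg: R nullable, giving Rg | g.
Drop C -> ε.
R -> C: C nullable, giving C.
R -> giR: R nullable, giving gi | giR.
Unchanged (no nullable symbols): S -> di; C -> dd; C -> gi; R -> d; R -> ddi.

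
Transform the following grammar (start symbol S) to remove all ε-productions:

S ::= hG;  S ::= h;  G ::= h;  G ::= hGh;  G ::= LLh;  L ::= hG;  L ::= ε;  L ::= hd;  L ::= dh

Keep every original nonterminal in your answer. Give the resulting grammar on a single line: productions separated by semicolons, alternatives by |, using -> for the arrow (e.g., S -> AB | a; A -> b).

S -> h | hG; G -> h | Lh | LLh | hGh; L -> dh | hG | hd

Nullable set: {L}.
G -> LLh: L, L nullable, giving LLh | Lh | h.
Drop L -> ε.
Unchanged (no nullable symbols): S -> h; S -> hG; G -> h; G -> hGh; L -> dh; L -> hG; L -> hd.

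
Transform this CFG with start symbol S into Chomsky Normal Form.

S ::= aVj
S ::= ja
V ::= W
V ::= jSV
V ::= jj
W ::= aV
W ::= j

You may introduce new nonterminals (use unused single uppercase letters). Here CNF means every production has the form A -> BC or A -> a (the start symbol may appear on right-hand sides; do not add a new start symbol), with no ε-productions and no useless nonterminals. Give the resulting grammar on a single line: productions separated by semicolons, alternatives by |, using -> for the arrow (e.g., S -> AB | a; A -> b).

S -> AC | BA; A -> a; B -> j; C -> VB; D -> SV; V -> j | AV | BB | BD

No ε-productions.
After unit-elimination: S -> ja | aVj; V -> j | aV | jj | jSV; W -> j | aV.
TERM: introduce A -> a, B -> j and substitute in every rule of length ≥2.
BIN: S -> AVB becomes S -> AC, C -> VB; V -> BSV becomes V -> BD, D -> SV.
Drop unreachable/unproductive: W.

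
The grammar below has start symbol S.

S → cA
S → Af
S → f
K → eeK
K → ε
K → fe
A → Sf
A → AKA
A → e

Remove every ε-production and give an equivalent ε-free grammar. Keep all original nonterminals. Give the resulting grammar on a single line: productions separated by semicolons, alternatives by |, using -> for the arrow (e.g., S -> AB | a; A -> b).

Nullable set: {K}.
A -> AKA: K nullable, giving AA | AKA.
Drop K -> ε.
K -> eeK: K nullable, giving ee | eeK.
Unchanged (no nullable symbols): S -> Af; S -> cA; S -> f; A -> Sf; A -> e; K -> fe.

S -> f | Af | cA; A -> e | AA | Sf | AKA; K -> ee | fe | eeK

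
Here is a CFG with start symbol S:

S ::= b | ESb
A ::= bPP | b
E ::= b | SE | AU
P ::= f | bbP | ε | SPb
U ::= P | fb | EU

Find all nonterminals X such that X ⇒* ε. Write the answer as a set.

{P, U}

Directly nullable (have an ε-rule): {P}.
U is nullable via U -> P (every symbol on the right is already known nullable).
Not nullable: A, E, S — each has a terminal in every rule's right-hand side or depends on a non-nullable symbol.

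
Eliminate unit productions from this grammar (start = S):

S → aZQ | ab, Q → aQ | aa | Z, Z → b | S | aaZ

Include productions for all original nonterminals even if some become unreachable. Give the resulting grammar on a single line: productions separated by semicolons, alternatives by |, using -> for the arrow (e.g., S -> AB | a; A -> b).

S -> ab | aZQ; Q -> b | aQ | aa | ab | aZQ | aaZ; Z -> b | ab | aZQ | aaZ

Unit productions: Q->Z, Z->S.
Unit pairs (A ⇒* B via units): (Q,S), (Q,Z), (Z,S).
S: inherits non-unit rules of {S} → aZQ | ab.
Q: inherits non-unit rules of {Q, S, Z} → aQ | aZQ | aa | aaZ | ab | b.
Z: inherits non-unit rules of {S, Z} → aZQ | aaZ | ab | b.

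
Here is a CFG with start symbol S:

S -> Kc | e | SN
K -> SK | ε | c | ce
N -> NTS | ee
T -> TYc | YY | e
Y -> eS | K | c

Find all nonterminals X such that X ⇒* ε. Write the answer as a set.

{K, T, Y}

Directly nullable (have an ε-rule): {K}.
Y is nullable via Y -> K (every symbol on the right is already known nullable).
T is nullable via T -> YY (every symbol on the right is already known nullable).
Not nullable: N, S — each has a terminal in every rule's right-hand side or depends on a non-nullable symbol.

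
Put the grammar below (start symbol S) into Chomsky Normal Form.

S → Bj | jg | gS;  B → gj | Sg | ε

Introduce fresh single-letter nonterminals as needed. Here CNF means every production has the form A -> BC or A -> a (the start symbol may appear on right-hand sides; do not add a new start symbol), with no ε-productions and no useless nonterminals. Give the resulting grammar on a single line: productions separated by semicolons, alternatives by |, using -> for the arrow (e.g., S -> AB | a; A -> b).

Nullable: {B}; after ε-elimination: S -> j | Bj | gS | jg; B -> Sg | gj.
No unit productions to eliminate.
TERM: introduce A -> g, C -> j and substitute in every rule of length ≥2.

S -> j | AS | BC | CA; A -> g; B -> AC | SA; C -> j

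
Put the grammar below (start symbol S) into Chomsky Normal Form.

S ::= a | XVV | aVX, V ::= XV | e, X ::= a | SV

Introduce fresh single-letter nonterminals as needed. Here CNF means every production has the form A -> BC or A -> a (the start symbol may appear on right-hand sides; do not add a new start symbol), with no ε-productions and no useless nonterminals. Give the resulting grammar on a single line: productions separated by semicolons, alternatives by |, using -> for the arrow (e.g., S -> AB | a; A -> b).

No ε-productions.
No unit productions to eliminate.
TERM: introduce A -> a and substitute in every rule of length ≥2.
BIN: S -> AVX becomes S -> AB, B -> VX; S -> XVV becomes S -> XC, C -> VV.

S -> a | AB | XC; A -> a; B -> VX; C -> VV; V -> e | XV; X -> a | SV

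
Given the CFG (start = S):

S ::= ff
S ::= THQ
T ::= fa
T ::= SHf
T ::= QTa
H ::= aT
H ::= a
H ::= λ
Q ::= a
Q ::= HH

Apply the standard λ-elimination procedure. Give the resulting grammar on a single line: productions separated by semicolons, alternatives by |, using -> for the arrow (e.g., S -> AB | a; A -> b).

S -> T | TH | TQ | ff | THQ; H -> a | aT; Q -> H | a | HH; T -> Sf | Ta | fa | QTa | SHf

Nullable set: {H, Q}.
S -> THQ: H, Q nullable, giving T | TH | THQ | TQ.
Drop H -> λ.
Q -> HH: H, H nullable, giving H | HH.
T -> QTa: Q nullable, giving QTa | Ta.
T -> SHf: H nullable, giving SHf | Sf.
Unchanged (no nullable symbols): S -> ff; H -> a; H -> aT; Q -> a; T -> fa.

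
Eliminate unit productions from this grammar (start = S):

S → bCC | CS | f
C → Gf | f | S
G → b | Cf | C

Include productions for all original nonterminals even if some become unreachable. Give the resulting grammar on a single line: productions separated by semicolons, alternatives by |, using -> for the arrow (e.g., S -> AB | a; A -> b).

S -> f | CS | bCC; C -> f | CS | Gf | bCC; G -> b | f | CS | Cf | Gf | bCC

Unit productions: C->S, G->C.
Unit pairs (A ⇒* B via units): (C,S), (G,C), (G,S).
S: inherits non-unit rules of {S} → CS | bCC | f.
C: inherits non-unit rules of {C, S} → CS | Gf | bCC | f.
G: inherits non-unit rules of {C, G, S} → CS | Cf | Gf | b | bCC | f.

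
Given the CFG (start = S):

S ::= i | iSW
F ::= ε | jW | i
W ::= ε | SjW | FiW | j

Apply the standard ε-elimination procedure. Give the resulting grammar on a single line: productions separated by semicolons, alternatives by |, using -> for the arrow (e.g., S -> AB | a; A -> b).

S -> i | iS | iSW; F -> i | j | jW; W -> i | j | Fi | Sj | iW | FiW | SjW

Nullable set: {F, W}.
S -> iSW: W nullable, giving iS | iSW.
Drop F -> ε.
F -> jW: W nullable, giving j | jW.
Drop W -> ε.
W -> FiW: F, W nullable, giving Fi | FiW | i | iW.
W -> SjW: W nullable, giving Sj | SjW.
Unchanged (no nullable symbols): S -> i; F -> i; W -> j.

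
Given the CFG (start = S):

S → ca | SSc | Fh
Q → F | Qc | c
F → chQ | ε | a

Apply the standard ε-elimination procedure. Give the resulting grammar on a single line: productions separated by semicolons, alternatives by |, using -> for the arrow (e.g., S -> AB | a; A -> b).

S -> h | Fh | ca | SSc; F -> a | ch | chQ; Q -> F | c | Qc

Nullable set: {F, Q}.
S -> Fh: F nullable, giving Fh | h.
Drop F -> ε.
F -> chQ: Q nullable, giving ch | chQ.
Q -> F: F nullable, giving F.
Q -> Qc: Q nullable, giving Qc | c.
Unchanged (no nullable symbols): S -> SSc; S -> ca; F -> a; Q -> c.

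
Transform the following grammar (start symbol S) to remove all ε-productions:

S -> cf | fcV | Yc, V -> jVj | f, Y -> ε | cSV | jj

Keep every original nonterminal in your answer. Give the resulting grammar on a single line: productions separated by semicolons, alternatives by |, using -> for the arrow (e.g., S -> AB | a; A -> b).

S -> c | Yc | cf | fcV; V -> f | jVj; Y -> jj | cSV

Nullable set: {Y}.
S -> Yc: Y nullable, giving Yc | c.
Drop Y -> ε.
Unchanged (no nullable symbols): S -> cf; S -> fcV; V -> f; V -> jVj; Y -> cSV; Y -> jj.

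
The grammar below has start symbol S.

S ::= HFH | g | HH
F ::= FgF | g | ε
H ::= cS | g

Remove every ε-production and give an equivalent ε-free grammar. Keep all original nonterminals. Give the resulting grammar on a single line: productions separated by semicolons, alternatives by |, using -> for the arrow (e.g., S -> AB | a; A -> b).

S -> g | HH | HFH; F -> g | Fg | gF | FgF; H -> g | cS

Nullable set: {F}.
S -> HFH: F nullable, giving HFH | HH.
Drop F -> ε.
F -> FgF: F, F nullable, giving Fg | FgF | g | gF.
Unchanged (no nullable symbols): S -> HH; S -> g; F -> g; H -> cS; H -> g.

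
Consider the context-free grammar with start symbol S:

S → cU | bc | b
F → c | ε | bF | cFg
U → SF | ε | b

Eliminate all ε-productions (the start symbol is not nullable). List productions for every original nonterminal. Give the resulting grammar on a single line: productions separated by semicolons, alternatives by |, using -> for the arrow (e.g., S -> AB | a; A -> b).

Nullable set: {F, U}.
S -> cU: U nullable, giving c | cU.
Drop F -> ε.
F -> bF: F nullable, giving b | bF.
F -> cFg: F nullable, giving cFg | cg.
Drop U -> ε.
U -> SF: F nullable, giving S | SF.
Unchanged (no nullable symbols): S -> b; S -> bc; F -> c; U -> b.

S -> b | c | bc | cU; F -> b | c | bF | cg | cFg; U -> S | b | SF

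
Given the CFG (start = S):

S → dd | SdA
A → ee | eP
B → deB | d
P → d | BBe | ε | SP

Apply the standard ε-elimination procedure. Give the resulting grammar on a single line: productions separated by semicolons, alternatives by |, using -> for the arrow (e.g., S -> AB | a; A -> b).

S -> dd | SdA; A -> e | eP | ee; B -> d | deB; P -> S | d | SP | BBe

Nullable set: {P}.
A -> eP: P nullable, giving e | eP.
Drop P -> ε.
P -> SP: P nullable, giving S | SP.
Unchanged (no nullable symbols): S -> SdA; S -> dd; A -> ee; B -> d; B -> deB; P -> BBe; P -> d.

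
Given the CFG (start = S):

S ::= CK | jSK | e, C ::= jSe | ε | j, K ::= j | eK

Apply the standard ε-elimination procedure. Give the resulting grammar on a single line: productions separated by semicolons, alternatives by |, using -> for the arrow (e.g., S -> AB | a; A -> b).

Nullable set: {C}.
S -> CK: C nullable, giving CK | K.
Drop C -> ε.
Unchanged (no nullable symbols): S -> e; S -> jSK; C -> j; C -> jSe; K -> eK; K -> j.

S -> K | e | CK | jSK; C -> j | jSe; K -> j | eK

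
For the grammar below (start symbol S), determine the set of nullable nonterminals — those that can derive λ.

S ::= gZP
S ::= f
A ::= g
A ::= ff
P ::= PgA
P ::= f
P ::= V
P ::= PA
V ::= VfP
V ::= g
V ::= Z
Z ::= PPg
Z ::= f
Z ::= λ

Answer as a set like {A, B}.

{P, V, Z}

Directly nullable (have an ε-rule): {Z}.
V is nullable via V -> Z (every symbol on the right is already known nullable).
P is nullable via P -> V (every symbol on the right is already known nullable).
Not nullable: A, S — each has a terminal in every rule's right-hand side or depends on a non-nullable symbol.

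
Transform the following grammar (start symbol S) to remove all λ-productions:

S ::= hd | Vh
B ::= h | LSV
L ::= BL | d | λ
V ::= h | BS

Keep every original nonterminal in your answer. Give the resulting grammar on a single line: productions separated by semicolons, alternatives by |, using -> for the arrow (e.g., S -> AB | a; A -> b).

S -> Vh | hd; B -> h | SV | LSV; L -> B | d | BL; V -> h | BS

Nullable set: {L}.
B -> LSV: L nullable, giving LSV | SV.
Drop L -> λ.
L -> BL: L nullable, giving B | BL.
Unchanged (no nullable symbols): S -> Vh; S -> hd; B -> h; L -> d; V -> BS; V -> h.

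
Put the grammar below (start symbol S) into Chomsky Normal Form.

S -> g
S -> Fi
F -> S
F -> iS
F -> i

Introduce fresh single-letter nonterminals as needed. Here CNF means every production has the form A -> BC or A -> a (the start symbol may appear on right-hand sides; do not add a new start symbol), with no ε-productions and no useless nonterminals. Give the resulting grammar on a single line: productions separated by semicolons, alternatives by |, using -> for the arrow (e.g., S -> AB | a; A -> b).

No ε-productions.
After unit-elimination: S -> g | Fi; F -> g | i | Fi | iS.
TERM: introduce A -> i and substitute in every rule of length ≥2.

S -> g | FA; A -> i; F -> g | i | AS | FA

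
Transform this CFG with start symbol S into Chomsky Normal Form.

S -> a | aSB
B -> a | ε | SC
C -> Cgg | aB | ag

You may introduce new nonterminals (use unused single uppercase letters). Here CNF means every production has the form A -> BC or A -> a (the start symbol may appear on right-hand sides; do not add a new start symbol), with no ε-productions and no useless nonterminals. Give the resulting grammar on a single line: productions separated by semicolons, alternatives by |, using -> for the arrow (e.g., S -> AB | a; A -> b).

Nullable: {B}; after ε-elimination: S -> a | aS | aSB; B -> a | SC; C -> a | aB | ag | Cgg.
No unit productions to eliminate.
TERM: introduce D -> a, A -> g and substitute in every rule of length ≥2.
BIN: C -> CAA becomes C -> CE, E -> AA; S -> DSB becomes S -> DF, F -> SB.

S -> a | DF | DS; A -> g; B -> a | SC; C -> a | CE | DA | DB; D -> a; E -> AA; F -> SB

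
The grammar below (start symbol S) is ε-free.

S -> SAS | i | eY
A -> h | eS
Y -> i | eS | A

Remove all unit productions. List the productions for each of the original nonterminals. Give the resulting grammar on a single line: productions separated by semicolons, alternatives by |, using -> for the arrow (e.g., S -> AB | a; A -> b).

S -> i | eY | SAS; A -> h | eS; Y -> h | i | eS

Unit productions: Y->A.
Unit pairs (A ⇒* B via units): (Y,A).
S: inherits non-unit rules of {S} → SAS | eY | i.
A: inherits non-unit rules of {A} → eS | h.
Y: inherits non-unit rules of {A, Y} → eS | h | i.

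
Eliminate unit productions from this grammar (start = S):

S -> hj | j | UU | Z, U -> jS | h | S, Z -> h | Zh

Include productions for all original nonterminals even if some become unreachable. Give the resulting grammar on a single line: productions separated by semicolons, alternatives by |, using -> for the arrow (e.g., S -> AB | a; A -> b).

Unit productions: S->Z, U->S.
Unit pairs (A ⇒* B via units): (S,Z), (U,S), (U,Z).
S: inherits non-unit rules of {S, Z} → UU | Zh | h | hj | j.
U: inherits non-unit rules of {S, U, Z} → UU | Zh | h | hj | j | jS.
Z: inherits non-unit rules of {Z} → Zh | h.

S -> h | j | UU | Zh | hj; U -> h | j | UU | Zh | hj | jS; Z -> h | Zh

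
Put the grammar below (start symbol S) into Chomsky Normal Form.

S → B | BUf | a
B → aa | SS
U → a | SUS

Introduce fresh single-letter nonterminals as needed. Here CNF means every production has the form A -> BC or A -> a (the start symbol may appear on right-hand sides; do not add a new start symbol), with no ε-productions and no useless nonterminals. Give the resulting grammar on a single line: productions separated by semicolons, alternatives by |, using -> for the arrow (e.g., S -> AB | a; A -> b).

No ε-productions.
After unit-elimination: S -> a | SS | aa | BUf; B -> SS | aa; U -> a | SUS.
TERM: introduce A -> a, C -> f and substitute in every rule of length ≥2.
BIN: S -> BUC becomes S -> BD, D -> UC; U -> SUS becomes U -> SE, E -> US.

S -> a | AA | BD | SS; A -> a; B -> AA | SS; C -> f; D -> UC; E -> US; U -> a | SE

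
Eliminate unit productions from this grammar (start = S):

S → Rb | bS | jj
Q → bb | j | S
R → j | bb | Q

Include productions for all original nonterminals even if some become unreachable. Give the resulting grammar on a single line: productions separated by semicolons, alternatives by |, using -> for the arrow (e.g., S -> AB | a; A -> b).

Unit productions: Q->S, R->Q.
Unit pairs (A ⇒* B via units): (Q,S), (R,Q), (R,S).
S: inherits non-unit rules of {S} → Rb | bS | jj.
Q: inherits non-unit rules of {Q, S} → Rb | bS | bb | j | jj.
R: inherits non-unit rules of {Q, R, S} → Rb | bS | bb | j | jj.

S -> Rb | bS | jj; Q -> j | Rb | bS | bb | jj; R -> j | Rb | bS | bb | jj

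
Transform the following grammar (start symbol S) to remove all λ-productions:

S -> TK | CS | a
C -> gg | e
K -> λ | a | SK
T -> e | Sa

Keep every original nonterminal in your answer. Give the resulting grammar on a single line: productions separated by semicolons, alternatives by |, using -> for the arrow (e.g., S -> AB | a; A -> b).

S -> T | a | CS | TK; C -> e | gg; K -> S | a | SK; T -> e | Sa

Nullable set: {K}.
S -> TK: K nullable, giving T | TK.
Drop K -> λ.
K -> SK: K nullable, giving S | SK.
Unchanged (no nullable symbols): S -> CS; S -> a; C -> e; C -> gg; K -> a; T -> Sa; T -> e.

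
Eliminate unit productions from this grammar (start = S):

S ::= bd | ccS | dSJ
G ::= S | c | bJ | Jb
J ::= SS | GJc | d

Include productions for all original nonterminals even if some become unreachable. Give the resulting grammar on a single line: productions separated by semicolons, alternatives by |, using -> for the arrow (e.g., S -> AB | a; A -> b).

S -> bd | ccS | dSJ; G -> c | Jb | bJ | bd | ccS | dSJ; J -> d | SS | GJc

Unit productions: G->S.
Unit pairs (A ⇒* B via units): (G,S).
S: inherits non-unit rules of {S} → bd | ccS | dSJ.
G: inherits non-unit rules of {G, S} → Jb | bJ | bd | c | ccS | dSJ.
J: inherits non-unit rules of {J} → GJc | SS | d.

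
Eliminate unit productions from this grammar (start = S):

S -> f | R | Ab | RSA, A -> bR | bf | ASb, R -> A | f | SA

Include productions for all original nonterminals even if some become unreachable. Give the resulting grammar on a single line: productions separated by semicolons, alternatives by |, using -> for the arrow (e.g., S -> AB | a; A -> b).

Unit productions: R->A, S->R.
Unit pairs (A ⇒* B via units): (R,A), (S,A), (S,R).
S: inherits non-unit rules of {A, R, S} → ASb | Ab | RSA | SA | bR | bf | f.
A: inherits non-unit rules of {A} → ASb | bR | bf.
R: inherits non-unit rules of {A, R} → ASb | SA | bR | bf | f.

S -> f | Ab | SA | bR | bf | ASb | RSA; A -> bR | bf | ASb; R -> f | SA | bR | bf | ASb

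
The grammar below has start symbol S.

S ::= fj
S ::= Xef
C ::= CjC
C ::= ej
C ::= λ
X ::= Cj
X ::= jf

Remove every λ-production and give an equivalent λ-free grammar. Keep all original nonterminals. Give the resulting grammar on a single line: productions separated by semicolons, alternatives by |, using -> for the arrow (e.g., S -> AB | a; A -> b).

Nullable set: {C}.
Drop C -> λ.
C -> CjC: C, C nullable, giving Cj | CjC | j | jC.
X -> Cj: C nullable, giving Cj | j.
Unchanged (no nullable symbols): S -> Xef; S -> fj; C -> ej; X -> jf.

S -> fj | Xef; C -> j | Cj | ej | jC | CjC; X -> j | Cj | jf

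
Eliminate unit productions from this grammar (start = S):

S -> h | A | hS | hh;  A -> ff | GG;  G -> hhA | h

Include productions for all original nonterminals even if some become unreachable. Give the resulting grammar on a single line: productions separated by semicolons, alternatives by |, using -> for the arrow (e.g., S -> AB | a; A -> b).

S -> h | GG | ff | hS | hh; A -> GG | ff; G -> h | hhA

Unit productions: S->A.
Unit pairs (A ⇒* B via units): (S,A).
S: inherits non-unit rules of {A, S} → GG | ff | h | hS | hh.
A: inherits non-unit rules of {A} → GG | ff.
G: inherits non-unit rules of {G} → h | hhA.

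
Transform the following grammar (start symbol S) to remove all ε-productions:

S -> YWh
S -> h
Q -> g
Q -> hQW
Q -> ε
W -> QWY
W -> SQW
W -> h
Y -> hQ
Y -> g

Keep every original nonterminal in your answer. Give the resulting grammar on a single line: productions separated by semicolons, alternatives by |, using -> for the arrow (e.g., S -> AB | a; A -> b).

S -> h | YWh; Q -> g | hW | hQW; W -> h | SW | WY | QWY | SQW; Y -> g | h | hQ

Nullable set: {Q}.
Drop Q -> ε.
Q -> hQW: Q nullable, giving hQW | hW.
W -> QWY: Q nullable, giving QWY | WY.
W -> SQW: Q nullable, giving SQW | SW.
Y -> hQ: Q nullable, giving h | hQ.
Unchanged (no nullable symbols): S -> YWh; S -> h; Q -> g; W -> h; Y -> g.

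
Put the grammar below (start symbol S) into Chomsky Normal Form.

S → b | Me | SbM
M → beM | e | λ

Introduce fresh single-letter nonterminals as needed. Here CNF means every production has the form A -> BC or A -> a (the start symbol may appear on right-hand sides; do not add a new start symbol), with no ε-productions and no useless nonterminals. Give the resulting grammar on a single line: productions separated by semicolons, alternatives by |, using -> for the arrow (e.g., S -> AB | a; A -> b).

S -> b | e | MB | SA | SD; A -> b; B -> e; C -> BM; D -> AM; M -> e | AB | AC

Nullable: {M}; after ε-elimination: S -> b | e | Me | Sb | SbM; M -> e | be | beM.
No unit productions to eliminate.
TERM: introduce A -> b, B -> e and substitute in every rule of length ≥2.
BIN: M -> ABM becomes M -> AC, C -> BM; S -> SAM becomes S -> SD, D -> AM.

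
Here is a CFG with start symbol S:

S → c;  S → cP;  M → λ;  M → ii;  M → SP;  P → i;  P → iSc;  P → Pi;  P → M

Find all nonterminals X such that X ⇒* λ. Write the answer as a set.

{M, P}

Directly nullable (have an ε-rule): {M}.
P is nullable via P -> M (every symbol on the right is already known nullable).
Not nullable: S — each has a terminal in every rule's right-hand side or depends on a non-nullable symbol.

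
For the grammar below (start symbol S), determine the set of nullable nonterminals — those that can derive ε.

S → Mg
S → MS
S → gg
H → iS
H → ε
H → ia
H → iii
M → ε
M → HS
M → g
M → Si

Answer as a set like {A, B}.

Directly nullable (have an ε-rule): {H, M}.
Not nullable: S — each has a terminal in every rule's right-hand side or depends on a non-nullable symbol.

{H, M}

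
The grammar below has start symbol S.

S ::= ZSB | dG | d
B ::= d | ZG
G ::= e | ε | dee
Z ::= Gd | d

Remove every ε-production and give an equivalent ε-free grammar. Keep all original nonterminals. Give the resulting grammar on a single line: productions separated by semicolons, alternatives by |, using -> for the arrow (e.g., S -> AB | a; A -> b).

Nullable set: {G}.
S -> dG: G nullable, giving d | dG.
B -> ZG: G nullable, giving Z | ZG.
Drop G -> ε.
Z -> Gd: G nullable, giving Gd | d.
Unchanged (no nullable symbols): S -> ZSB; S -> d; B -> d; G -> dee; G -> e; Z -> d.

S -> d | dG | ZSB; B -> Z | d | ZG; G -> e | dee; Z -> d | Gd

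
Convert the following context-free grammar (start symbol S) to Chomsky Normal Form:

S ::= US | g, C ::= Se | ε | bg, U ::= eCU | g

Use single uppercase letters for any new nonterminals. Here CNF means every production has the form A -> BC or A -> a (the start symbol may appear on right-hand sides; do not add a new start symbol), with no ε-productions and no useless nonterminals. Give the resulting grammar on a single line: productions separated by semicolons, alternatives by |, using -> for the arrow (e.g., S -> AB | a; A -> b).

Nullable: {C}; after ε-elimination: S -> g | US; C -> Se | bg; U -> g | eU | eCU.
No unit productions to eliminate.
TERM: introduce B -> b, A -> e, D -> g and substitute in every rule of length ≥2.
BIN: U -> ACU becomes U -> AE, E -> CU.

S -> g | US; A -> e; B -> b; C -> BD | SA; D -> g; E -> CU; U -> g | AE | AU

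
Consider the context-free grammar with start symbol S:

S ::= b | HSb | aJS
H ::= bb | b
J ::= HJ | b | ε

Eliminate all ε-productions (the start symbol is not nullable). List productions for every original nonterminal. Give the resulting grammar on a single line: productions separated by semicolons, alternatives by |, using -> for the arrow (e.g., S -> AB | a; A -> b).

S -> b | aS | HSb | aJS; H -> b | bb; J -> H | b | HJ

Nullable set: {J}.
S -> aJS: J nullable, giving aJS | aS.
Drop J -> ε.
J -> HJ: J nullable, giving H | HJ.
Unchanged (no nullable symbols): S -> HSb; S -> b; H -> b; H -> bb; J -> b.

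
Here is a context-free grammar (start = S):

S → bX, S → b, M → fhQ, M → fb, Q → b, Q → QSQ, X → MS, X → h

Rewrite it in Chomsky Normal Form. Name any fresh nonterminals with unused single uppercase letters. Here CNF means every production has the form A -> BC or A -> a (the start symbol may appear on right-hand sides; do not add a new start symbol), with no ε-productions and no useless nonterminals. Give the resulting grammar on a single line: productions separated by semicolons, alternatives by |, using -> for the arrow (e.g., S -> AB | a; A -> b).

S -> b | BX; A -> f; B -> b; C -> h; D -> CQ; E -> SQ; M -> AB | AD; Q -> b | QE; X -> h | MS

No ε-productions.
No unit productions to eliminate.
TERM: introduce B -> b, A -> f, C -> h and substitute in every rule of length ≥2.
BIN: M -> ACQ becomes M -> AD, D -> CQ; Q -> QSQ becomes Q -> QE, E -> SQ.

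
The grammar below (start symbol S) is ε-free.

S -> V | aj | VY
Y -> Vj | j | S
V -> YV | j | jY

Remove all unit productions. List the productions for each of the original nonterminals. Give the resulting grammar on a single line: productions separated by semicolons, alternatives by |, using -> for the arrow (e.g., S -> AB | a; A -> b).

Unit productions: S->V, Y->S.
Unit pairs (A ⇒* B via units): (S,V), (Y,S), (Y,V).
S: inherits non-unit rules of {S, V} → VY | YV | aj | j | jY.
V: inherits non-unit rules of {V} → YV | j | jY.
Y: inherits non-unit rules of {S, V, Y} → VY | Vj | YV | aj | j | jY.

S -> j | VY | YV | aj | jY; V -> j | YV | jY; Y -> j | VY | Vj | YV | aj | jY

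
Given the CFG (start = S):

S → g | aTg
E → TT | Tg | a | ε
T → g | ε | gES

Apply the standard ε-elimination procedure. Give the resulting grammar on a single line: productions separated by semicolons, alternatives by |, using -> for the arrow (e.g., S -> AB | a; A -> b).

Nullable set: {E, T}.
S -> aTg: T nullable, giving aTg | ag.
Drop E -> ε.
E -> TT: T, T nullable, giving T | TT.
E -> Tg: T nullable, giving Tg | g.
Drop T -> ε.
T -> gES: E nullable, giving gES | gS.
Unchanged (no nullable symbols): S -> g; E -> a; T -> g.

S -> g | ag | aTg; E -> T | a | g | TT | Tg; T -> g | gS | gES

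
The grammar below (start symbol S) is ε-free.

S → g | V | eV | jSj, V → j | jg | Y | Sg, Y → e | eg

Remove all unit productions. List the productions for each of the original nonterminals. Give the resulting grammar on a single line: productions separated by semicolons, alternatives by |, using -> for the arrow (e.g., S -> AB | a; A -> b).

S -> e | g | j | Sg | eV | eg | jg | jSj; V -> e | j | Sg | eg | jg; Y -> e | eg

Unit productions: S->V, V->Y.
Unit pairs (A ⇒* B via units): (S,V), (S,Y), (V,Y).
S: inherits non-unit rules of {S, V, Y} → Sg | e | eV | eg | g | j | jSj | jg.
V: inherits non-unit rules of {V, Y} → Sg | e | eg | j | jg.
Y: inherits non-unit rules of {Y} → e | eg.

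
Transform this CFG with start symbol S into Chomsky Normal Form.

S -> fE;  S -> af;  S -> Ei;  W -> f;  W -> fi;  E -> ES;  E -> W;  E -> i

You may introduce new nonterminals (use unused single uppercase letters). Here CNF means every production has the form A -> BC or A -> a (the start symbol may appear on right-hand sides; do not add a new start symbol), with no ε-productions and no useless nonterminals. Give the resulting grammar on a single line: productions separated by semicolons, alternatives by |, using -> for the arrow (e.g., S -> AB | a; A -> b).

No ε-productions.
After unit-elimination: S -> Ei | af | fE; E -> f | i | ES | fi; W -> f | fi.
TERM: introduce C -> a, A -> f, B -> i and substitute in every rule of length ≥2.
Drop unreachable/unproductive: W.

S -> AE | CA | EB; A -> f; B -> i; C -> a; E -> f | i | AB | ES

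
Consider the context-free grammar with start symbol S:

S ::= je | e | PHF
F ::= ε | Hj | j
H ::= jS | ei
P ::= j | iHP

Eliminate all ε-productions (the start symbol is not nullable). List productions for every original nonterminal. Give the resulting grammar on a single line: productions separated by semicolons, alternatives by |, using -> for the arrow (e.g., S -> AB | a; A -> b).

S -> e | PH | je | PHF; F -> j | Hj; H -> ei | jS; P -> j | iHP

Nullable set: {F}.
S -> PHF: F nullable, giving PH | PHF.
Drop F -> ε.
Unchanged (no nullable symbols): S -> e; S -> je; F -> Hj; F -> j; H -> ei; H -> jS; P -> iHP; P -> j.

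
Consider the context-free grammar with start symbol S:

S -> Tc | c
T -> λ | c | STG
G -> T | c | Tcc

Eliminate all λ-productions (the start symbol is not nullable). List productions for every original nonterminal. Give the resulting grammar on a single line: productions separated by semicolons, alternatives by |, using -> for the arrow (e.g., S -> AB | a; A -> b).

S -> c | Tc; G -> T | c | cc | Tcc; T -> S | c | SG | ST | STG

Nullable set: {G, T}.
S -> Tc: T nullable, giving Tc | c.
G -> T: T nullable, giving T.
G -> Tcc: T nullable, giving Tcc | cc.
Drop T -> λ.
T -> STG: T, G nullable, giving S | SG | ST | STG.
Unchanged (no nullable symbols): S -> c; G -> c; T -> c.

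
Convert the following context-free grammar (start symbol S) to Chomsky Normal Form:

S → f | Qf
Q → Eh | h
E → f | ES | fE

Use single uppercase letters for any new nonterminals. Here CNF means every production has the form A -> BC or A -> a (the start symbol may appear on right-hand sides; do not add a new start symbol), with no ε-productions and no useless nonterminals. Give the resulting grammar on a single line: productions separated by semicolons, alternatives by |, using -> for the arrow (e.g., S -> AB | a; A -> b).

S -> f | QA; A -> f; B -> h; E -> f | AE | ES; Q -> h | EB

No ε-productions.
No unit productions to eliminate.
TERM: introduce A -> f, B -> h and substitute in every rule of length ≥2.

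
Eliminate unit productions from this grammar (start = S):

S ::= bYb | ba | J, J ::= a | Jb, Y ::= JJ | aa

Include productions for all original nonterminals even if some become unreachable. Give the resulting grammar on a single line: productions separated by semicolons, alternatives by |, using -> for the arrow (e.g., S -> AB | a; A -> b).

Unit productions: S->J.
Unit pairs (A ⇒* B via units): (S,J).
S: inherits non-unit rules of {J, S} → Jb | a | bYb | ba.
J: inherits non-unit rules of {J} → Jb | a.
Y: inherits non-unit rules of {Y} → JJ | aa.

S -> a | Jb | ba | bYb; J -> a | Jb; Y -> JJ | aa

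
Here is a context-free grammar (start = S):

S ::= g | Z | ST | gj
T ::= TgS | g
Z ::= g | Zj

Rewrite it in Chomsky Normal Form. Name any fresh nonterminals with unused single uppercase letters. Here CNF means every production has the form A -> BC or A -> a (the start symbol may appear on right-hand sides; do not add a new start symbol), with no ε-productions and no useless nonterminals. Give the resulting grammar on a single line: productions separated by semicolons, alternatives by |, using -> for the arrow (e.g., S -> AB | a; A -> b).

No ε-productions.
After unit-elimination: S -> g | ST | Zj | gj; T -> g | TgS; Z -> g | Zj.
TERM: introduce B -> g, A -> j and substitute in every rule of length ≥2.
BIN: T -> TBS becomes T -> TC, C -> BS.

S -> g | BA | ST | ZA; A -> j; B -> g; C -> BS; T -> g | TC; Z -> g | ZA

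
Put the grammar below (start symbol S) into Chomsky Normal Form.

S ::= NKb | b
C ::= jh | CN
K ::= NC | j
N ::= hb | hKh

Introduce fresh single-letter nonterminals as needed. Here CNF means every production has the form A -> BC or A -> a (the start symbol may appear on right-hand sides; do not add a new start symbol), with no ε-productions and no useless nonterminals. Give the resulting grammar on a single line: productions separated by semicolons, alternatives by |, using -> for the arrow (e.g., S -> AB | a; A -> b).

S -> b | NF; A -> j; B -> h; C -> AB | CN; D -> b; E -> KB; F -> KD; K -> j | NC; N -> BD | BE

No ε-productions.
No unit productions to eliminate.
TERM: introduce D -> b, B -> h, A -> j and substitute in every rule of length ≥2.
BIN: N -> BKB becomes N -> BE, E -> KB; S -> NKD becomes S -> NF, F -> KD.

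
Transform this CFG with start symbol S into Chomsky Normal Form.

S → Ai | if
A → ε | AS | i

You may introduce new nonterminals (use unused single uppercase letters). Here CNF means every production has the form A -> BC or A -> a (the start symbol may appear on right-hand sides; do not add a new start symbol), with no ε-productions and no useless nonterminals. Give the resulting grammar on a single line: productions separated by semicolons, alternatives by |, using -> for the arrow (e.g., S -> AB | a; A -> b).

S -> i | AB | BC; A -> i | AB | AS | BC; B -> i; C -> f

Nullable: {A}; after ε-elimination: S -> i | Ai | if; A -> S | i | AS.
After unit-elimination: S -> i | Ai | if; A -> i | AS | Ai | if.
TERM: introduce C -> f, B -> i and substitute in every rule of length ≥2.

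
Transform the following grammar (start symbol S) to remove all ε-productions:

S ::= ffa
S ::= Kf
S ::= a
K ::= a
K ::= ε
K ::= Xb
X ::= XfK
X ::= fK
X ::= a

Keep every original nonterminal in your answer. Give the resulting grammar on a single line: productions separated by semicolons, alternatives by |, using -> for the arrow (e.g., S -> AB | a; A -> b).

S -> a | f | Kf | ffa; K -> a | Xb; X -> a | f | Xf | fK | XfK

Nullable set: {K}.
S -> Kf: K nullable, giving Kf | f.
Drop K -> ε.
X -> XfK: K nullable, giving Xf | XfK.
X -> fK: K nullable, giving f | fK.
Unchanged (no nullable symbols): S -> a; S -> ffa; K -> Xb; K -> a; X -> a.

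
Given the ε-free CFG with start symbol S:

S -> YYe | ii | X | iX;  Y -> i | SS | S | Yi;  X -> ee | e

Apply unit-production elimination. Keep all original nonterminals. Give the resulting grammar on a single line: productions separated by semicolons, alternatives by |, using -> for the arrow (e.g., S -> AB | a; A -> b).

S -> e | ee | iX | ii | YYe; X -> e | ee; Y -> e | i | SS | Yi | ee | iX | ii | YYe

Unit productions: S->X, Y->S.
Unit pairs (A ⇒* B via units): (S,X), (Y,S), (Y,X).
S: inherits non-unit rules of {S, X} → YYe | e | ee | iX | ii.
X: inherits non-unit rules of {X} → e | ee.
Y: inherits non-unit rules of {S, X, Y} → SS | YYe | Yi | e | ee | i | iX | ii.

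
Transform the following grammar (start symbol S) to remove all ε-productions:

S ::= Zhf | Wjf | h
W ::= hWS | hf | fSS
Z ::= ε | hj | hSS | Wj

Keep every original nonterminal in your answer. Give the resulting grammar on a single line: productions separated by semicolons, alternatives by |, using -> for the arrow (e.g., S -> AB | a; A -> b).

Nullable set: {Z}.
S -> Zhf: Z nullable, giving Zhf | hf.
Drop Z -> ε.
Unchanged (no nullable symbols): S -> Wjf; S -> h; W -> fSS; W -> hWS; W -> hf; Z -> Wj; Z -> hSS; Z -> hj.

S -> h | hf | Wjf | Zhf; W -> hf | fSS | hWS; Z -> Wj | hj | hSS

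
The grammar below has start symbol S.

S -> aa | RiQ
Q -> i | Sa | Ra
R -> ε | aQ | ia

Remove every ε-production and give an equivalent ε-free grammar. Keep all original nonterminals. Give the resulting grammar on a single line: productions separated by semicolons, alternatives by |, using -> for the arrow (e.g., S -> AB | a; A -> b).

S -> aa | iQ | RiQ; Q -> a | i | Ra | Sa; R -> aQ | ia

Nullable set: {R}.
S -> RiQ: R nullable, giving RiQ | iQ.
Q -> Ra: R nullable, giving Ra | a.
Drop R -> ε.
Unchanged (no nullable symbols): S -> aa; Q -> Sa; Q -> i; R -> aQ; R -> ia.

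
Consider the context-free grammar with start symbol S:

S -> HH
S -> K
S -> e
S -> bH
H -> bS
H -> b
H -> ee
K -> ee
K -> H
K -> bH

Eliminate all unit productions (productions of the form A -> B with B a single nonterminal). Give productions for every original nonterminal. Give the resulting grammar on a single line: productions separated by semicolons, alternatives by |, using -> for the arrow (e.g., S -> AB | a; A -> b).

Unit productions: K->H, S->K.
Unit pairs (A ⇒* B via units): (K,H), (S,H), (S,K).
S: inherits non-unit rules of {H, K, S} → HH | b | bH | bS | e | ee.
H: inherits non-unit rules of {H} → b | bS | ee.
K: inherits non-unit rules of {H, K} → b | bH | bS | ee.

S -> b | e | HH | bH | bS | ee; H -> b | bS | ee; K -> b | bH | bS | ee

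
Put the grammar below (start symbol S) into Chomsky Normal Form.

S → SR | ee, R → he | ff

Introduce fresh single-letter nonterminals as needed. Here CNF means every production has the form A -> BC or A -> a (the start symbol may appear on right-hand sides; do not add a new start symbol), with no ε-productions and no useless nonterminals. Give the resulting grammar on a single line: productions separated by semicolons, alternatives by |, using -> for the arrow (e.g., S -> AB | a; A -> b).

No ε-productions.
No unit productions to eliminate.
TERM: introduce C -> e, A -> f, B -> h and substitute in every rule of length ≥2.

S -> CC | SR; A -> f; B -> h; C -> e; R -> AA | BC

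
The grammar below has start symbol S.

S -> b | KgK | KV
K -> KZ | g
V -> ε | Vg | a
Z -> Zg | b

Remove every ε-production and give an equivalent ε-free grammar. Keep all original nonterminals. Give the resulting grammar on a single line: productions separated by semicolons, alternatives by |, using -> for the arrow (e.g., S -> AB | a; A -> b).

Nullable set: {V}.
S -> KV: V nullable, giving K | KV.
Drop V -> ε.
V -> Vg: V nullable, giving Vg | g.
Unchanged (no nullable symbols): S -> KgK; S -> b; K -> KZ; K -> g; V -> a; Z -> Zg; Z -> b.

S -> K | b | KV | KgK; K -> g | KZ; V -> a | g | Vg; Z -> b | Zg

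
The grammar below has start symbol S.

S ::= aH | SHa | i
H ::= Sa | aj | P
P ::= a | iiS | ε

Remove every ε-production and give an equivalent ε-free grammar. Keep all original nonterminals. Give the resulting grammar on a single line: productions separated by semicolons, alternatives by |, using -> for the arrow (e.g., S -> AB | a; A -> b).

S -> a | i | Sa | aH | SHa; H -> P | Sa | aj; P -> a | iiS

Nullable set: {H, P}.
S -> SHa: H nullable, giving SHa | Sa.
S -> aH: H nullable, giving a | aH.
H -> P: P nullable, giving P.
Drop P -> ε.
Unchanged (no nullable symbols): S -> i; H -> Sa; H -> aj; P -> a; P -> iiS.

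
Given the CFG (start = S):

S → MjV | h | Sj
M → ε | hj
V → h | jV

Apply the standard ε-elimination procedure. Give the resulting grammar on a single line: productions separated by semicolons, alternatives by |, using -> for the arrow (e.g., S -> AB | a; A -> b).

S -> h | Sj | jV | MjV; M -> hj; V -> h | jV

Nullable set: {M}.
S -> MjV: M nullable, giving MjV | jV.
Drop M -> ε.
Unchanged (no nullable symbols): S -> Sj; S -> h; M -> hj; V -> h; V -> jV.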